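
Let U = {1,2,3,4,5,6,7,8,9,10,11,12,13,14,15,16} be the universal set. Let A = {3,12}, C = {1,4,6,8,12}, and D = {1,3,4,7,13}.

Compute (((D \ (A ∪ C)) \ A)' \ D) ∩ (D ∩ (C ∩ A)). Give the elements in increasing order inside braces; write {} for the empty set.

{}

A ∪ C = {1,3,4,6,8,12}
D \ (A ∪ C) = {7,13}
(D \ (A ∪ C)) \ A = {7,13}
((D \ (A ∪ C)) \ A)' = {1,2,3,4,5,6,8,9,10,11,12,14,15,16}
((D \ (A ∪ C)) \ A)' \ D = {2,5,6,8,9,10,11,12,14,15,16}
C ∩ A = {12}
D ∩ (C ∩ A) = {}
(((D \ (A ∪ C)) \ A)' \ D) ∩ (D ∩ (C ∩ A)) = {}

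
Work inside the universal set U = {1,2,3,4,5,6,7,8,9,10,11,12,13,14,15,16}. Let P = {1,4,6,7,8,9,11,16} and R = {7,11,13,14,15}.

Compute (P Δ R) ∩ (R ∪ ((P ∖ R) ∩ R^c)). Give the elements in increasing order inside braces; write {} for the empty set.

{1,4,6,8,9,13,14,15,16}

P Δ R = {1,4,6,8,9,13,14,15,16}
P ∖ R = {1,4,6,8,9,16}
R^c = {1,2,3,4,5,6,8,9,10,12,16}
(P ∖ R) ∩ R^c = {1,4,6,8,9,16}
R ∪ ((P ∖ R) ∩ R^c) = {1,4,6,7,8,9,11,13,14,15,16}
(P Δ R) ∩ (R ∪ ((P ∖ R) ∩ R^c)) = {1,4,6,8,9,13,14,15,16}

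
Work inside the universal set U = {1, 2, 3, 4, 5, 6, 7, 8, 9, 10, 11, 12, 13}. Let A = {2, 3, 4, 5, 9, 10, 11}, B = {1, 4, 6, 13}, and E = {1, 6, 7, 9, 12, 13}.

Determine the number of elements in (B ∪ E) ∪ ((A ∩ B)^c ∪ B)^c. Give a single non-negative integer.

7

B ∪ E = {1, 4, 6, 7, 9, 12, 13}
A ∩ B = {4}
(A ∩ B)^c = {1, 2, 3, 5, 6, 7, 8, 9, 10, 11, 12, 13}
(A ∩ B)^c ∪ B = {1, 2, 3, 4, 5, 6, 7, 8, 9, 10, 11, 12, 13}
((A ∩ B)^c ∪ B)^c = {}
(B ∪ E) ∪ ((A ∩ B)^c ∪ B)^c = {1, 4, 6, 7, 9, 12, 13}
|(B ∪ E) ∪ ((A ∩ B)^c ∪ B)^c| = 7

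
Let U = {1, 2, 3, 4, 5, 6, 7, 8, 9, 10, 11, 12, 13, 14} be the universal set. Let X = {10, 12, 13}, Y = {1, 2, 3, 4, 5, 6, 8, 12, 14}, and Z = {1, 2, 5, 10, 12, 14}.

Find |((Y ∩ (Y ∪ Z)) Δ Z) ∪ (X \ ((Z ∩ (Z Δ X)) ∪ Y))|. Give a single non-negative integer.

6

Y ∪ Z = {1, 2, 3, 4, 5, 6, 8, 10, 12, 14}
Y ∩ (Y ∪ Z) = {1, 2, 3, 4, 5, 6, 8, 12, 14}
(Y ∩ (Y ∪ Z)) Δ Z = {3, 4, 6, 8, 10}
Z Δ X = {1, 2, 5, 13, 14}
Z ∩ (Z Δ X) = {1, 2, 5, 14}
(Z ∩ (Z Δ X)) ∪ Y = {1, 2, 3, 4, 5, 6, 8, 12, 14}
X \ ((Z ∩ (Z Δ X)) ∪ Y) = {10, 13}
((Y ∩ (Y ∪ Z)) Δ Z) ∪ (X \ ((Z ∩ (Z Δ X)) ∪ Y)) = {3, 4, 6, 8, 10, 13}
|((Y ∩ (Y ∪ Z)) Δ Z) ∪ (X \ ((Z ∩ (Z Δ X)) ∪ Y))| = 6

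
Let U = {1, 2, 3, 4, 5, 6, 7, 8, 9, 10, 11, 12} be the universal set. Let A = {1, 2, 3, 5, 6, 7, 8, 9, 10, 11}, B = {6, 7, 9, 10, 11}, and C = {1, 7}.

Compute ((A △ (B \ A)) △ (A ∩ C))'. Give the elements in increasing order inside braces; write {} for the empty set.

B \ A = {}
A △ (B \ A) = {1, 2, 3, 5, 6, 7, 8, 9, 10, 11}
A ∩ C = {1, 7}
(A △ (B \ A)) △ (A ∩ C) = {2, 3, 5, 6, 8, 9, 10, 11}
((A △ (B \ A)) △ (A ∩ C))' = {1, 4, 7, 12}

{1, 4, 7, 12}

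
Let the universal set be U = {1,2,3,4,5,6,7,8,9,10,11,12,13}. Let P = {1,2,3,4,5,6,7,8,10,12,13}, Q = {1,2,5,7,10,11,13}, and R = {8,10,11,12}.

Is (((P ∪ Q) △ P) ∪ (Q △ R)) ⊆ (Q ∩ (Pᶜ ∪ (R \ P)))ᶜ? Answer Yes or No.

No

P ∪ Q = {1,2,3,4,5,6,7,8,10,11,12,13}
(P ∪ Q) △ P = {11}
Q △ R = {1,2,5,7,8,12,13}
((P ∪ Q) △ P) ∪ (Q △ R) = {1,2,5,7,8,11,12,13}
Pᶜ = {9,11}
R \ P = {11}
Pᶜ ∪ (R \ P) = {9,11}
Q ∩ (Pᶜ ∪ (R \ P)) = {11}
(Q ∩ (Pᶜ ∪ (R \ P)))ᶜ = {1,2,3,4,5,6,7,8,9,10,12,13}
11 ∈ ((P ∪ Q) △ P) ∪ (Q △ R) but 11 ∉ (Q ∩ (Pᶜ ∪ (R \ P)))ᶜ, so the inclusion fails.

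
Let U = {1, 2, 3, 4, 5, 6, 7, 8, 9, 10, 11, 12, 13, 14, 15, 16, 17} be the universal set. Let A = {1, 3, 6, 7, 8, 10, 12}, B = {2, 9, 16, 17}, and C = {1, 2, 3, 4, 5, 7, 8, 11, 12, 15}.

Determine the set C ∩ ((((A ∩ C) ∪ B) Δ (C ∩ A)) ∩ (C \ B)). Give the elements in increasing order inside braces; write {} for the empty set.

A ∩ C = {1, 3, 7, 8, 12}
(A ∩ C) ∪ B = {1, 2, 3, 7, 8, 9, 12, 16, 17}
C ∩ A = {1, 3, 7, 8, 12}
((A ∩ C) ∪ B) Δ (C ∩ A) = {2, 9, 16, 17}
C \ B = {1, 3, 4, 5, 7, 8, 11, 12, 15}
(((A ∩ C) ∪ B) Δ (C ∩ A)) ∩ (C \ B) = {}
C ∩ ((((A ∩ C) ∪ B) Δ (C ∩ A)) ∩ (C \ B)) = {}

{}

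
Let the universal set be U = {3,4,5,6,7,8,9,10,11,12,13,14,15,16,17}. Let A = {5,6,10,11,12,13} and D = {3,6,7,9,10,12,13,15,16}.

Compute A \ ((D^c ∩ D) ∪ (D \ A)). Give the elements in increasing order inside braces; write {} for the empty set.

{5,6,10,11,12,13}

D^c = {4,5,8,11,14,17}
D^c ∩ D = {}
D \ A = {3,7,9,15,16}
(D^c ∩ D) ∪ (D \ A) = {3,7,9,15,16}
A \ ((D^c ∩ D) ∪ (D \ A)) = {5,6,10,11,12,13}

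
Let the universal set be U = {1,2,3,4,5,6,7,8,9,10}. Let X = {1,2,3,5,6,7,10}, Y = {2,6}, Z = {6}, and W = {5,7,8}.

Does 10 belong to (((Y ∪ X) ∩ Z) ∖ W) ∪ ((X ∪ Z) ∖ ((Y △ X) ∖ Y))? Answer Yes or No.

No

10 ∉ Y and 10 ∈ X, so 10 ∈ Y ∪ X
10 ∈ (Y ∪ X) and 10 ∉ Z, so 10 ∉ (Y ∪ X) ∩ Z
10 ∉ ((Y ∪ X) ∩ Z) and 10 ∉ W, so 10 ∉ ((Y ∪ X) ∩ Z) ∖ W
10 ∈ X and 10 ∉ Z, so 10 ∈ X ∪ Z
10 ∉ Y and 10 ∈ X, so 10 ∈ Y △ X
10 ∈ (Y △ X) and 10 ∉ Y, so 10 ∈ (Y △ X) ∖ Y
10 ∈ (X ∪ Z) and 10 ∈ ((Y △ X) ∖ Y), so 10 ∉ (X ∪ Z) ∖ ((Y △ X) ∖ Y)
10 ∉ (((Y ∪ X) ∩ Z) ∖ W) and 10 ∉ ((X ∪ Z) ∖ ((Y △ X) ∖ Y)), so 10 ∉ (((Y ∪ X) ∩ Z) ∖ W) ∪ ((X ∪ Z) ∖ ((Y △ X) ∖ Y))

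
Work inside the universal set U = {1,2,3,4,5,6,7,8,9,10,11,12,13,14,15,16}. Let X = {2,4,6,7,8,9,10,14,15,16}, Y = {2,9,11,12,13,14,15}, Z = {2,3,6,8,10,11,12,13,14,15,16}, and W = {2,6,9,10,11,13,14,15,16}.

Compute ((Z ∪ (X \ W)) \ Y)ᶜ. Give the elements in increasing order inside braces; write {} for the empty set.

X \ W = {4,7,8}
Z ∪ (X \ W) = {2,3,4,6,7,8,10,11,12,13,14,15,16}
(Z ∪ (X \ W)) \ Y = {3,4,6,7,8,10,16}
((Z ∪ (X \ W)) \ Y)ᶜ = {1,2,5,9,11,12,13,14,15}

{1,2,5,9,11,12,13,14,15}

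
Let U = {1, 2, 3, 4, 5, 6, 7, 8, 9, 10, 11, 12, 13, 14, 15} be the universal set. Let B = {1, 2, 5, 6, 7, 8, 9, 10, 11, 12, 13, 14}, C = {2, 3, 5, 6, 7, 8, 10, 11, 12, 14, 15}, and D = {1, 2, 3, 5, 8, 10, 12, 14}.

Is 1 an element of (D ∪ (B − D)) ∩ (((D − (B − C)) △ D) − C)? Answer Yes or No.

1 ∈ B and 1 ∈ D, so 1 ∉ B − D
1 ∈ D and 1 ∉ (B − D), so 1 ∈ D ∪ (B − D)
1 ∈ B and 1 ∉ C, so 1 ∈ B − C
1 ∈ D and 1 ∈ (B − C), so 1 ∉ D − (B − C)
1 ∉ (D − (B − C)) and 1 ∈ D, so 1 ∈ (D − (B − C)) △ D
1 ∈ ((D − (B − C)) △ D) and 1 ∉ C, so 1 ∈ ((D − (B − C)) △ D) − C
1 ∈ (D ∪ (B − D)) and 1 ∈ (((D − (B − C)) △ D) − C), so 1 ∈ (D ∪ (B − D)) ∩ (((D − (B − C)) △ D) − C)

Yes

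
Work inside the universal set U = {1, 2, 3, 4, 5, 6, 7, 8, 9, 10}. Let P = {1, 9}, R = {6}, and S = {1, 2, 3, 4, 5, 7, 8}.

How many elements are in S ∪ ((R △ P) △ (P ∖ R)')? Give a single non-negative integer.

R △ P = {1, 6, 9}
P ∖ R = {1, 9}
(P ∖ R)' = {2, 3, 4, 5, 6, 7, 8, 10}
(R △ P) △ (P ∖ R)' = {1, 2, 3, 4, 5, 7, 8, 9, 10}
S ∪ ((R △ P) △ (P ∖ R)') = {1, 2, 3, 4, 5, 7, 8, 9, 10}
|S ∪ ((R △ P) △ (P ∖ R)')| = 9

9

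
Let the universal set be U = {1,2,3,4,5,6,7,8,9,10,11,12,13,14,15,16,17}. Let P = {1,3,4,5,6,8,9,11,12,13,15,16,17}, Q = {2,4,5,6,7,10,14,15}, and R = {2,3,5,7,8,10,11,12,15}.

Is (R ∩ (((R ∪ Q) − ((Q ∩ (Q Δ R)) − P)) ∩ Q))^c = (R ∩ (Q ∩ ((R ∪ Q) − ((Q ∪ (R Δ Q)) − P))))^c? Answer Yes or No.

R ∪ Q = {2,3,4,5,6,7,8,10,11,12,14,15}
Q Δ R = {3,4,6,8,11,12,14}
Q ∩ (Q Δ R) = {4,6,14}
(Q ∩ (Q Δ R)) − P = {14}
(R ∪ Q) − ((Q ∩ (Q Δ R)) − P) = {2,3,4,5,6,7,8,10,11,12,15}
((R ∪ Q) − ((Q ∩ (Q Δ R)) − P)) ∩ Q = {2,4,5,6,7,10,15}
R ∩ (((R ∪ Q) − ((Q ∩ (Q Δ R)) − P)) ∩ Q) = {2,5,7,10,15}
(R ∩ (((R ∪ Q) − ((Q ∩ (Q Δ R)) − P)) ∩ Q))^c = {1,3,4,6,8,9,11,12,13,14,16,17}
R Δ Q = {3,4,6,8,11,12,14}
Q ∪ (R Δ Q) = {2,3,4,5,6,7,8,10,11,12,14,15}
(Q ∪ (R Δ Q)) − P = {2,7,10,14}
(R ∪ Q) − ((Q ∪ (R Δ Q)) − P) = {3,4,5,6,8,11,12,15}
Q ∩ ((R ∪ Q) − ((Q ∪ (R Δ Q)) − P)) = {4,5,6,15}
R ∩ (Q ∩ ((R ∪ Q) − ((Q ∪ (R Δ Q)) − P))) = {5,15}
(R ∩ (Q ∩ ((R ∪ Q) − ((Q ∪ (R Δ Q)) − P))))^c = {1,2,3,4,6,7,8,9,10,11,12,13,14,16,17}
2 ∈ (R ∩ (Q ∩ ((R ∪ Q) − ((Q ∪ (R Δ Q)) − P))))^c but 2 ∉ (R ∩ (((R ∪ Q) − ((Q ∩ (Q Δ R)) − P)) ∩ Q))^c, so they differ.

No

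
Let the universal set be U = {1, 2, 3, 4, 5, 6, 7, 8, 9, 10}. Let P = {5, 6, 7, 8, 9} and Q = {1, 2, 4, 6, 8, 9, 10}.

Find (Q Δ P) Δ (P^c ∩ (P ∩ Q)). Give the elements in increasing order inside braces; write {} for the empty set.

{1, 2, 4, 5, 7, 10}

Q Δ P = {1, 2, 4, 5, 7, 10}
P^c = {1, 2, 3, 4, 10}
P ∩ Q = {6, 8, 9}
P^c ∩ (P ∩ Q) = {}
(Q Δ P) Δ (P^c ∩ (P ∩ Q)) = {1, 2, 4, 5, 7, 10}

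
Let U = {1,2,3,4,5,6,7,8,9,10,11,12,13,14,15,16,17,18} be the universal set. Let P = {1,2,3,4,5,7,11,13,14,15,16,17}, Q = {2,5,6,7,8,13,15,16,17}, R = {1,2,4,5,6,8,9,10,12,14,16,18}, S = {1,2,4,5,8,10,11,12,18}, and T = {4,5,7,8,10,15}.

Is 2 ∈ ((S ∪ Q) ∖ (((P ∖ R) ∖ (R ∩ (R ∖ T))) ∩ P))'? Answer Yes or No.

No

2 ∈ S and 2 ∈ Q, so 2 ∈ S ∪ Q
2 ∈ P and 2 ∈ R, so 2 ∉ P ∖ R
2 ∈ R and 2 ∉ T, so 2 ∈ R ∖ T
2 ∈ R and 2 ∈ (R ∖ T), so 2 ∈ R ∩ (R ∖ T)
2 ∉ (P ∖ R) and 2 ∈ (R ∩ (R ∖ T)), so 2 ∉ (P ∖ R) ∖ (R ∩ (R ∖ T))
2 ∉ ((P ∖ R) ∖ (R ∩ (R ∖ T))) and 2 ∈ P, so 2 ∉ ((P ∖ R) ∖ (R ∩ (R ∖ T))) ∩ P
2 ∈ (S ∪ Q) and 2 ∉ (((P ∖ R) ∖ (R ∩ (R ∖ T))) ∩ P), so 2 ∈ (S ∪ Q) ∖ (((P ∖ R) ∖ (R ∩ (R ∖ T))) ∩ P)
2 ∉ ((S ∪ Q) ∖ (((P ∖ R) ∖ (R ∩ (R ∖ T))) ∩ P))' since 2 ∈ ((S ∪ Q) ∖ (((P ∖ R) ∖ (R ∩ (R ∖ T))) ∩ P))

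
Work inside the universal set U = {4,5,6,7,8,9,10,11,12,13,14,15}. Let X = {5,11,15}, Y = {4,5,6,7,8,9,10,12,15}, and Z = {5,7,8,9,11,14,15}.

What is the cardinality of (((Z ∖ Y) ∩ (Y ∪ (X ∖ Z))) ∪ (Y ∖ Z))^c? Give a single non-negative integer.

8

Z ∖ Y = {11,14}
X ∖ Z = {}
Y ∪ (X ∖ Z) = {4,5,6,7,8,9,10,12,15}
(Z ∖ Y) ∩ (Y ∪ (X ∖ Z)) = {}
Y ∖ Z = {4,6,10,12}
((Z ∖ Y) ∩ (Y ∪ (X ∖ Z))) ∪ (Y ∖ Z) = {4,6,10,12}
(((Z ∖ Y) ∩ (Y ∪ (X ∖ Z))) ∪ (Y ∖ Z))^c = {5,7,8,9,11,13,14,15}
|(((Z ∖ Y) ∩ (Y ∪ (X ∖ Z))) ∪ (Y ∖ Z))^c| = 8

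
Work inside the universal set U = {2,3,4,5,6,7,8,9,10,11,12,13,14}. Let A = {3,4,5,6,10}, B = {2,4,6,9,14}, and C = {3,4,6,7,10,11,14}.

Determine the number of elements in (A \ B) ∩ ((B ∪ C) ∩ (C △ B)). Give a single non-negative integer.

A \ B = {3,5,10}
B ∪ C = {2,3,4,6,7,9,10,11,14}
C △ B = {2,3,7,9,10,11}
(B ∪ C) ∩ (C △ B) = {2,3,7,9,10,11}
(A \ B) ∩ ((B ∪ C) ∩ (C △ B)) = {3,10}
|(A \ B) ∩ ((B ∪ C) ∩ (C △ B))| = 2

2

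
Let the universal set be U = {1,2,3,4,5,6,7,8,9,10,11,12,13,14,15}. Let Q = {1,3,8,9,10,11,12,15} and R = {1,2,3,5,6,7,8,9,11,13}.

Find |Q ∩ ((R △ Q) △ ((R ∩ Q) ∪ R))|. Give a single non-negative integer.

R △ Q = {2,5,6,7,10,12,13,15}
R ∩ Q = {1,3,8,9,11}
(R ∩ Q) ∪ R = {1,2,3,5,6,7,8,9,11,13}
(R △ Q) △ ((R ∩ Q) ∪ R) = {1,3,8,9,10,11,12,15}
Q ∩ ((R △ Q) △ ((R ∩ Q) ∪ R)) = {1,3,8,9,10,11,12,15}
|Q ∩ ((R △ Q) △ ((R ∩ Q) ∪ R))| = 8

8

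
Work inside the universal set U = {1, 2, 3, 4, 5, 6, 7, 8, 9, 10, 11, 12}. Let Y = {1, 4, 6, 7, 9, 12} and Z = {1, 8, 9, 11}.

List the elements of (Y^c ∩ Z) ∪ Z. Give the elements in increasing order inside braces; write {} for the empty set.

Y^c = {2, 3, 5, 8, 10, 11}
Y^c ∩ Z = {8, 11}
(Y^c ∩ Z) ∪ Z = {1, 8, 9, 11}

{1, 8, 9, 11}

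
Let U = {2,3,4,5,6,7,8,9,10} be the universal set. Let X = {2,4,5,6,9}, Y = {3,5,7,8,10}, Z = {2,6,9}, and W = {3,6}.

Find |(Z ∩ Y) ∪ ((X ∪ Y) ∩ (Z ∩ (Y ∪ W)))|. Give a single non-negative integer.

Z ∩ Y = {}
X ∪ Y = {2,3,4,5,6,7,8,9,10}
Y ∪ W = {3,5,6,7,8,10}
Z ∩ (Y ∪ W) = {6}
(X ∪ Y) ∩ (Z ∩ (Y ∪ W)) = {6}
(Z ∩ Y) ∪ ((X ∪ Y) ∩ (Z ∩ (Y ∪ W))) = {6}
|(Z ∩ Y) ∪ ((X ∪ Y) ∩ (Z ∩ (Y ∪ W)))| = 1

1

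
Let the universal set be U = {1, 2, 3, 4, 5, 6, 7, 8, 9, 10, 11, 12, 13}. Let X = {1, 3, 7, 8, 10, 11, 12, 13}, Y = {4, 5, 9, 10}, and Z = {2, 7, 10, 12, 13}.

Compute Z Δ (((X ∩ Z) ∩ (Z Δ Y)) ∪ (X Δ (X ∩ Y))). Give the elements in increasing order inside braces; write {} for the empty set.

X ∩ Z = {7, 10, 12, 13}
Z Δ Y = {2, 4, 5, 7, 9, 12, 13}
(X ∩ Z) ∩ (Z Δ Y) = {7, 12, 13}
X ∩ Y = {10}
X Δ (X ∩ Y) = {1, 3, 7, 8, 11, 12, 13}
((X ∩ Z) ∩ (Z Δ Y)) ∪ (X Δ (X ∩ Y)) = {1, 3, 7, 8, 11, 12, 13}
Z Δ (((X ∩ Z) ∩ (Z Δ Y)) ∪ (X Δ (X ∩ Y))) = {1, 2, 3, 8, 10, 11}

{1, 2, 3, 8, 10, 11}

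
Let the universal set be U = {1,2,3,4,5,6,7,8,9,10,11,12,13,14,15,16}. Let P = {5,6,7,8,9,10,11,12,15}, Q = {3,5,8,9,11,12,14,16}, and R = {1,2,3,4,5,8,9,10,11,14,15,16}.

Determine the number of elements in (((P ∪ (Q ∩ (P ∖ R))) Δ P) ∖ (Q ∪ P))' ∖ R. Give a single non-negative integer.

4

P ∖ R = {6,7,12}
Q ∩ (P ∖ R) = {12}
P ∪ (Q ∩ (P ∖ R)) = {5,6,7,8,9,10,11,12,15}
(P ∪ (Q ∩ (P ∖ R))) Δ P = {}
Q ∪ P = {3,5,6,7,8,9,10,11,12,14,15,16}
((P ∪ (Q ∩ (P ∖ R))) Δ P) ∖ (Q ∪ P) = {}
(((P ∪ (Q ∩ (P ∖ R))) Δ P) ∖ (Q ∪ P))' = {1,2,3,4,5,6,7,8,9,10,11,12,13,14,15,16}
(((P ∪ (Q ∩ (P ∖ R))) Δ P) ∖ (Q ∪ P))' ∖ R = {6,7,12,13}
|(((P ∪ (Q ∩ (P ∖ R))) Δ P) ∖ (Q ∪ P))' ∖ R| = 4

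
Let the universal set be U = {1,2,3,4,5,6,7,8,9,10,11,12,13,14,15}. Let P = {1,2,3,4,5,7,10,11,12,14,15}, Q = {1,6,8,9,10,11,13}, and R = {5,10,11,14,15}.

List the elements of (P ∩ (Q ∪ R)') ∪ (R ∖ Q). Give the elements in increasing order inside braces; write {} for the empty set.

Q ∪ R = {1,5,6,8,9,10,11,13,14,15}
(Q ∪ R)' = {2,3,4,7,12}
P ∩ (Q ∪ R)' = {2,3,4,7,12}
R ∖ Q = {5,14,15}
(P ∩ (Q ∪ R)') ∪ (R ∖ Q) = {2,3,4,5,7,12,14,15}

{2,3,4,5,7,12,14,15}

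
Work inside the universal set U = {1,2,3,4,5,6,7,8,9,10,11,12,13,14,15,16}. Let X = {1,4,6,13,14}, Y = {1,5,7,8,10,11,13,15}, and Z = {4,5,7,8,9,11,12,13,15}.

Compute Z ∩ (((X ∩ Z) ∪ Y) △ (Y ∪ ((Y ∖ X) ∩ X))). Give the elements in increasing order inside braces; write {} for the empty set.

{4}

X ∩ Z = {4,13}
(X ∩ Z) ∪ Y = {1,4,5,7,8,10,11,13,15}
Y ∖ X = {5,7,8,10,11,15}
(Y ∖ X) ∩ X = {}
Y ∪ ((Y ∖ X) ∩ X) = {1,5,7,8,10,11,13,15}
((X ∩ Z) ∪ Y) △ (Y ∪ ((Y ∖ X) ∩ X)) = {4}
Z ∩ (((X ∩ Z) ∪ Y) △ (Y ∪ ((Y ∖ X) ∩ X))) = {4}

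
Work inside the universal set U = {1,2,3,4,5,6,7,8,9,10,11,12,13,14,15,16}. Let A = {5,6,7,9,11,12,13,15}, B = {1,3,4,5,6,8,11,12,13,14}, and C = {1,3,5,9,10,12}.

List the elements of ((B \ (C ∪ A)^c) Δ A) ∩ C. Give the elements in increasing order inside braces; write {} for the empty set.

C ∪ A = {1,3,5,6,7,9,10,11,12,13,15}
(C ∪ A)^c = {2,4,8,14,16}
B \ (C ∪ A)^c = {1,3,5,6,11,12,13}
(B \ (C ∪ A)^c) Δ A = {1,3,7,9,15}
((B \ (C ∪ A)^c) Δ A) ∩ C = {1,3,9}

{1,3,9}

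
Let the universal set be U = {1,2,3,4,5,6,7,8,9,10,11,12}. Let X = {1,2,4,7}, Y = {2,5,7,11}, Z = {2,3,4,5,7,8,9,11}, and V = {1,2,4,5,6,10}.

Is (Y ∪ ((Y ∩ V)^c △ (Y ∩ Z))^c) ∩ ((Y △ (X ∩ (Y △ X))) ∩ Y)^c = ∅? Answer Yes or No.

Yes

Y ∩ V = {2,5}
(Y ∩ V)^c = {1,3,4,6,7,8,9,10,11,12}
Y ∩ Z = {2,5,7,11}
(Y ∩ V)^c △ (Y ∩ Z) = {1,2,3,4,5,6,8,9,10,12}
((Y ∩ V)^c △ (Y ∩ Z))^c = {7,11}
Y ∪ ((Y ∩ V)^c △ (Y ∩ Z))^c = {2,5,7,11}
Y △ X = {1,4,5,11}
X ∩ (Y △ X) = {1,4}
Y △ (X ∩ (Y △ X)) = {1,2,4,5,7,11}
(Y △ (X ∩ (Y △ X))) ∩ Y = {2,5,7,11}
((Y △ (X ∩ (Y △ X))) ∩ Y)^c = {1,3,4,6,8,9,10,12}
{2,5,7,11} and {1,3,4,6,8,9,10,12} share no elements.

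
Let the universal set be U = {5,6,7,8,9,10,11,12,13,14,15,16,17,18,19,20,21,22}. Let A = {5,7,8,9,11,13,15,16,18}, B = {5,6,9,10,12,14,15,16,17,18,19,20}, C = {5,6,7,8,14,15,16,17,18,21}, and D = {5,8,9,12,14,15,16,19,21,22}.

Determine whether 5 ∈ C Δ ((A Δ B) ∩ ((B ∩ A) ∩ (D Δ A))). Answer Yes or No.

Yes

5 ∈ A and 5 ∈ B, so 5 ∉ A Δ B
5 ∈ B and 5 ∈ A, so 5 ∈ B ∩ A
5 ∈ D and 5 ∈ A, so 5 ∉ D Δ A
5 ∈ (B ∩ A) and 5 ∉ (D Δ A), so 5 ∉ (B ∩ A) ∩ (D Δ A)
5 ∉ (A Δ B) and 5 ∉ ((B ∩ A) ∩ (D Δ A)), so 5 ∉ (A Δ B) ∩ ((B ∩ A) ∩ (D Δ A))
5 ∈ C and 5 ∉ ((A Δ B) ∩ ((B ∩ A) ∩ (D Δ A))), so 5 ∈ C Δ ((A Δ B) ∩ ((B ∩ A) ∩ (D Δ A)))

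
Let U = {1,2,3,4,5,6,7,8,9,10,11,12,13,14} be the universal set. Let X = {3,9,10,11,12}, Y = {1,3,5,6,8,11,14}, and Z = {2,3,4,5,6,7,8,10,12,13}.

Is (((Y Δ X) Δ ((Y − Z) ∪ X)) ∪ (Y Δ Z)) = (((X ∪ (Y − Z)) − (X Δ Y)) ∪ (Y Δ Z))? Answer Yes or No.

Y Δ X = {1,5,6,8,9,10,12,14}
Y − Z = {1,11,14}
(Y − Z) ∪ X = {1,3,9,10,11,12,14}
(Y Δ X) Δ ((Y − Z) ∪ X) = {3,5,6,8,11}
Y Δ Z = {1,2,4,7,10,11,12,13,14}
((Y Δ X) Δ ((Y − Z) ∪ X)) ∪ (Y Δ Z) = {1,2,3,4,5,6,7,8,10,11,12,13,14}
X ∪ (Y − Z) = {1,3,9,10,11,12,14}
X Δ Y = {1,5,6,8,9,10,12,14}
(X ∪ (Y − Z)) − (X Δ Y) = {3,11}
((X ∪ (Y − Z)) − (X Δ Y)) ∪ (Y Δ Z) = {1,2,3,4,7,10,11,12,13,14}
5 ∈ ((Y Δ X) Δ ((Y − Z) ∪ X)) ∪ (Y Δ Z) but 5 ∉ ((X ∪ (Y − Z)) − (X Δ Y)) ∪ (Y Δ Z), so they differ.

No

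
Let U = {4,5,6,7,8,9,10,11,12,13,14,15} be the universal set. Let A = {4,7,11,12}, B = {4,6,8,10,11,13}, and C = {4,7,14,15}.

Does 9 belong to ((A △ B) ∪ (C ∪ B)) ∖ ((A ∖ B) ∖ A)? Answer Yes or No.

No

9 ∉ A and 9 ∉ B, so 9 ∉ A △ B
9 ∉ C and 9 ∉ B, so 9 ∉ C ∪ B
9 ∉ (A △ B) and 9 ∉ (C ∪ B), so 9 ∉ (A △ B) ∪ (C ∪ B)
9 ∉ A and 9 ∉ B, so 9 ∉ A ∖ B
9 ∉ (A ∖ B) and 9 ∉ A, so 9 ∉ (A ∖ B) ∖ A
9 ∉ ((A △ B) ∪ (C ∪ B)) and 9 ∉ ((A ∖ B) ∖ A), so 9 ∉ ((A △ B) ∪ (C ∪ B)) ∖ ((A ∖ B) ∖ A)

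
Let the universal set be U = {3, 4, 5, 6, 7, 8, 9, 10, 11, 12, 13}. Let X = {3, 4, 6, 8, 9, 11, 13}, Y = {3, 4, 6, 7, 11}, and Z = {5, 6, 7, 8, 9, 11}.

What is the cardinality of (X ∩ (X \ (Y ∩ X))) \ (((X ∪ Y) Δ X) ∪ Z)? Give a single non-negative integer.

Y ∩ X = {3, 4, 6, 11}
X \ (Y ∩ X) = {8, 9, 13}
X ∩ (X \ (Y ∩ X)) = {8, 9, 13}
X ∪ Y = {3, 4, 6, 7, 8, 9, 11, 13}
(X ∪ Y) Δ X = {7}
((X ∪ Y) Δ X) ∪ Z = {5, 6, 7, 8, 9, 11}
(X ∩ (X \ (Y ∩ X))) \ (((X ∪ Y) Δ X) ∪ Z) = {13}
|(X ∩ (X \ (Y ∩ X))) \ (((X ∪ Y) Δ X) ∪ Z)| = 1

1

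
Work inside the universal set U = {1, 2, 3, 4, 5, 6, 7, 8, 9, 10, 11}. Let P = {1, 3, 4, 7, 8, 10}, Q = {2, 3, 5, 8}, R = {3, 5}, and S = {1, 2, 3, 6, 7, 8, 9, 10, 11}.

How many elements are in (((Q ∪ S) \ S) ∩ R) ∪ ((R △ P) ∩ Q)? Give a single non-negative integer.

Q ∪ S = {1, 2, 3, 5, 6, 7, 8, 9, 10, 11}
(Q ∪ S) \ S = {5}
((Q ∪ S) \ S) ∩ R = {5}
R △ P = {1, 4, 5, 7, 8, 10}
(R △ P) ∩ Q = {5, 8}
(((Q ∪ S) \ S) ∩ R) ∪ ((R △ P) ∩ Q) = {5, 8}
|(((Q ∪ S) \ S) ∩ R) ∪ ((R △ P) ∩ Q)| = 2

2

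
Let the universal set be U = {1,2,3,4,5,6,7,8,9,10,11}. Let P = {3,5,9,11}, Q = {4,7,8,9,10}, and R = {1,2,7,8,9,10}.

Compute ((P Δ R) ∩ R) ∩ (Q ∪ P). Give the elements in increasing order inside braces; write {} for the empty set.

P Δ R = {1,2,3,5,7,8,10,11}
(P Δ R) ∩ R = {1,2,7,8,10}
Q ∪ P = {3,4,5,7,8,9,10,11}
((P Δ R) ∩ R) ∩ (Q ∪ P) = {7,8,10}

{7,8,10}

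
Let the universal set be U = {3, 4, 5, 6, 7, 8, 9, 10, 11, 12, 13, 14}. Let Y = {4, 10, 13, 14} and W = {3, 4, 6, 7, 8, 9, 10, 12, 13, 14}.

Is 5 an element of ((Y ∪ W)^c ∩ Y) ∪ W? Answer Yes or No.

5 ∉ Y and 5 ∉ W, so 5 ∉ Y ∪ W
5 ∈ (Y ∪ W)^c since 5 ∉ (Y ∪ W)
5 ∈ (Y ∪ W)^c and 5 ∉ Y, so 5 ∉ (Y ∪ W)^c ∩ Y
5 ∉ ((Y ∪ W)^c ∩ Y) and 5 ∉ W, so 5 ∉ ((Y ∪ W)^c ∩ Y) ∪ W

No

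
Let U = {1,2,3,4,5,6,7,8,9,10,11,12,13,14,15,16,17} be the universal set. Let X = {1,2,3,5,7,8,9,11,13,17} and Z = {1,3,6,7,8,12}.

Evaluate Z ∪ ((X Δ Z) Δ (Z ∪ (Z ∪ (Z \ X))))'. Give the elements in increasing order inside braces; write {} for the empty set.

X Δ Z = {2,5,6,9,11,12,13,17}
Z \ X = {6,12}
Z ∪ (Z \ X) = {1,3,6,7,8,12}
Z ∪ (Z ∪ (Z \ X)) = {1,3,6,7,8,12}
(X Δ Z) Δ (Z ∪ (Z ∪ (Z \ X))) = {1,2,3,5,7,8,9,11,13,17}
((X Δ Z) Δ (Z ∪ (Z ∪ (Z \ X))))' = {4,6,10,12,14,15,16}
Z ∪ ((X Δ Z) Δ (Z ∪ (Z ∪ (Z \ X))))' = {1,3,4,6,7,8,10,12,14,15,16}

{1,3,4,6,7,8,10,12,14,15,16}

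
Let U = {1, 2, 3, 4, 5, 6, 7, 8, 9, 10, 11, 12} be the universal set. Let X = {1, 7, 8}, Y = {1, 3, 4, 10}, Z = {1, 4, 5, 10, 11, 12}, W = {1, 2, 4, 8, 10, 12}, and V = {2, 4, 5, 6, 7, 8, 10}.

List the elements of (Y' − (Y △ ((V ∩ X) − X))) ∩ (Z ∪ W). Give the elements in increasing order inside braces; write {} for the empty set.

{2, 5, 8, 11, 12}

Y' = {2, 5, 6, 7, 8, 9, 11, 12}
V ∩ X = {7, 8}
(V ∩ X) − X = {}
Y △ ((V ∩ X) − X) = {1, 3, 4, 10}
Y' − (Y △ ((V ∩ X) − X)) = {2, 5, 6, 7, 8, 9, 11, 12}
Z ∪ W = {1, 2, 4, 5, 8, 10, 11, 12}
(Y' − (Y △ ((V ∩ X) − X))) ∩ (Z ∪ W) = {2, 5, 8, 11, 12}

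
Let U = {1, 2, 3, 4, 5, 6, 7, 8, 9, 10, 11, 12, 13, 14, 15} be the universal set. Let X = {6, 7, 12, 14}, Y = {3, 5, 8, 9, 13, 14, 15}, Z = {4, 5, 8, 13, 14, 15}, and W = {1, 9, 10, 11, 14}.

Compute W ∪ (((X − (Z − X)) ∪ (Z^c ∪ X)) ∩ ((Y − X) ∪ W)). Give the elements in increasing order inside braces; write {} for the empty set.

{1, 3, 9, 10, 11, 14}

Z − X = {4, 5, 8, 13, 15}
X − (Z − X) = {6, 7, 12, 14}
Z^c = {1, 2, 3, 6, 7, 9, 10, 11, 12}
Z^c ∪ X = {1, 2, 3, 6, 7, 9, 10, 11, 12, 14}
(X − (Z − X)) ∪ (Z^c ∪ X) = {1, 2, 3, 6, 7, 9, 10, 11, 12, 14}
Y − X = {3, 5, 8, 9, 13, 15}
(Y − X) ∪ W = {1, 3, 5, 8, 9, 10, 11, 13, 14, 15}
((X − (Z − X)) ∪ (Z^c ∪ X)) ∩ ((Y − X) ∪ W) = {1, 3, 9, 10, 11, 14}
W ∪ (((X − (Z − X)) ∪ (Z^c ∪ X)) ∩ ((Y − X) ∪ W)) = {1, 3, 9, 10, 11, 14}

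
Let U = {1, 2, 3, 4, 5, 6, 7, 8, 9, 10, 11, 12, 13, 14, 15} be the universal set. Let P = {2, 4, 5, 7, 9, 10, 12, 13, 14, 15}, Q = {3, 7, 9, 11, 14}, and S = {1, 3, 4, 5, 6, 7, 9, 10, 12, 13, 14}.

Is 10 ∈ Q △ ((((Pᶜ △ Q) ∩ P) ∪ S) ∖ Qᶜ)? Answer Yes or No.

No

10 ∈ P, so 10 ∉ Pᶜ
10 ∉ Pᶜ and 10 ∉ Q, so 10 ∉ Pᶜ △ Q
10 ∉ (Pᶜ △ Q) and 10 ∈ P, so 10 ∉ (Pᶜ △ Q) ∩ P
10 ∉ ((Pᶜ △ Q) ∩ P) and 10 ∈ S, so 10 ∈ ((Pᶜ △ Q) ∩ P) ∪ S
10 ∉ Q, so 10 ∈ Qᶜ
10 ∈ (((Pᶜ △ Q) ∩ P) ∪ S) and 10 ∈ Qᶜ, so 10 ∉ (((Pᶜ △ Q) ∩ P) ∪ S) ∖ Qᶜ
10 ∉ Q and 10 ∉ ((((Pᶜ △ Q) ∩ P) ∪ S) ∖ Qᶜ), so 10 ∉ Q △ ((((Pᶜ △ Q) ∩ P) ∪ S) ∖ Qᶜ)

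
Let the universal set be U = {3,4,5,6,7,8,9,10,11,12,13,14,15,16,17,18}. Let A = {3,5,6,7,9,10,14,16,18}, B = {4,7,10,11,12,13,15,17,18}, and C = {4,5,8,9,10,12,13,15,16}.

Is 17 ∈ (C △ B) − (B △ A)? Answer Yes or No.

17 ∉ C and 17 ∈ B, so 17 ∈ C △ B
17 ∈ B and 17 ∉ A, so 17 ∈ B △ A
17 ∈ (C △ B) and 17 ∈ (B △ A), so 17 ∉ (C △ B) − (B △ A)

No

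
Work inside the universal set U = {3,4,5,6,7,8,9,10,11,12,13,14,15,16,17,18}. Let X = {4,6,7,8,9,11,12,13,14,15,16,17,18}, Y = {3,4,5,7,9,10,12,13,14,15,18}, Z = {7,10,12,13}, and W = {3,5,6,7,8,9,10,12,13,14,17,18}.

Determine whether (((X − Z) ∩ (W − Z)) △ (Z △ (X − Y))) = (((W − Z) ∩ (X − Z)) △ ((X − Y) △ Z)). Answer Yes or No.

Yes

X − Z = {4,6,8,9,11,14,15,16,17,18}
W − Z = {3,5,6,8,9,14,17,18}
(X − Z) ∩ (W − Z) = {6,8,9,14,17,18}
X − Y = {6,8,11,16,17}
Z △ (X − Y) = {6,7,8,10,11,12,13,16,17}
((X − Z) ∩ (W − Z)) △ (Z △ (X − Y)) = {7,9,10,11,12,13,14,16,18}
(W − Z) ∩ (X − Z) = {6,8,9,14,17,18}
(X − Y) △ Z = {6,7,8,10,11,12,13,16,17}
((W − Z) ∩ (X − Z)) △ ((X − Y) △ Z) = {7,9,10,11,12,13,14,16,18}
Both equal {7,9,10,11,12,13,14,16,18}, so ((X − Z) ∩ (W − Z)) △ (Z △ (X − Y)) = ((W − Z) ∩ (X − Z)) △ ((X − Y) △ Z).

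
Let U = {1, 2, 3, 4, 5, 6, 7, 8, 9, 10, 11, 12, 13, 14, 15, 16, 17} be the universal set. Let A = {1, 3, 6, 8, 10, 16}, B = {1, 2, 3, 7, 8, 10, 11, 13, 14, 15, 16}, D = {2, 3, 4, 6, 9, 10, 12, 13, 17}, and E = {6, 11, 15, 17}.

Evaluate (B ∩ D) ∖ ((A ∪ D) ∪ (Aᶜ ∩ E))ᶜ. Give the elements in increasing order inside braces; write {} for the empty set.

B ∩ D = {2, 3, 10, 13}
A ∪ D = {1, 2, 3, 4, 6, 8, 9, 10, 12, 13, 16, 17}
Aᶜ = {2, 4, 5, 7, 9, 11, 12, 13, 14, 15, 17}
Aᶜ ∩ E = {11, 15, 17}
(A ∪ D) ∪ (Aᶜ ∩ E) = {1, 2, 3, 4, 6, 8, 9, 10, 11, 12, 13, 15, 16, 17}
((A ∪ D) ∪ (Aᶜ ∩ E))ᶜ = {5, 7, 14}
(B ∩ D) ∖ ((A ∪ D) ∪ (Aᶜ ∩ E))ᶜ = {2, 3, 10, 13}

{2, 3, 10, 13}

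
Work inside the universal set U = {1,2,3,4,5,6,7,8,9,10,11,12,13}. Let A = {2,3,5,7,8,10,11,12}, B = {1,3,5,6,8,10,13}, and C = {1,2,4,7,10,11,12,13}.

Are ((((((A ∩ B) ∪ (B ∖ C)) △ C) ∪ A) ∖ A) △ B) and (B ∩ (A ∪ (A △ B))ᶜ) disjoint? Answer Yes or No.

A ∩ B = {3,5,8,10}
B ∖ C = {3,5,6,8}
(A ∩ B) ∪ (B ∖ C) = {3,5,6,8,10}
((A ∩ B) ∪ (B ∖ C)) △ C = {1,2,3,4,5,6,7,8,11,12,13}
(((A ∩ B) ∪ (B ∖ C)) △ C) ∪ A = {1,2,3,4,5,6,7,8,10,11,12,13}
((((A ∩ B) ∪ (B ∖ C)) △ C) ∪ A) ∖ A = {1,4,6,13}
(((((A ∩ B) ∪ (B ∖ C)) △ C) ∪ A) ∖ A) △ B = {3,4,5,8,10}
A △ B = {1,2,6,7,11,12,13}
A ∪ (A △ B) = {1,2,3,5,6,7,8,10,11,12,13}
(A ∪ (A △ B))ᶜ = {4,9}
B ∩ (A ∪ (A △ B))ᶜ = {}
{3,4,5,8,10} and {} share no elements.

Yes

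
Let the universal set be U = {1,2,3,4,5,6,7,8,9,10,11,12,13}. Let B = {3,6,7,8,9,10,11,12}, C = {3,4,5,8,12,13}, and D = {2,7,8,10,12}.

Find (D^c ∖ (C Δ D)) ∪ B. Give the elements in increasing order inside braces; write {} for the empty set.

D^c = {1,3,4,5,6,9,11,13}
C Δ D = {2,3,4,5,7,10,13}
D^c ∖ (C Δ D) = {1,6,9,11}
(D^c ∖ (C Δ D)) ∪ B = {1,3,6,7,8,9,10,11,12}

{1,3,6,7,8,9,10,11,12}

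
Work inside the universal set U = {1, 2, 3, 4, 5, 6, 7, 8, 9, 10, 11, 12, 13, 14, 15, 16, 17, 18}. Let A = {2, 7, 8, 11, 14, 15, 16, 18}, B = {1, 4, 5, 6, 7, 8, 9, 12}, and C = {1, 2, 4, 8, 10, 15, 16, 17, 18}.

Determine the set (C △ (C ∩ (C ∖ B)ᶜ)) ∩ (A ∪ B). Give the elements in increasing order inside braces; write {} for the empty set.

C ∖ B = {2, 10, 15, 16, 17, 18}
(C ∖ B)ᶜ = {1, 3, 4, 5, 6, 7, 8, 9, 11, 12, 13, 14}
C ∩ (C ∖ B)ᶜ = {1, 4, 8}
C △ (C ∩ (C ∖ B)ᶜ) = {2, 10, 15, 16, 17, 18}
A ∪ B = {1, 2, 4, 5, 6, 7, 8, 9, 11, 12, 14, 15, 16, 18}
(C △ (C ∩ (C ∖ B)ᶜ)) ∩ (A ∪ B) = {2, 15, 16, 18}

{2, 15, 16, 18}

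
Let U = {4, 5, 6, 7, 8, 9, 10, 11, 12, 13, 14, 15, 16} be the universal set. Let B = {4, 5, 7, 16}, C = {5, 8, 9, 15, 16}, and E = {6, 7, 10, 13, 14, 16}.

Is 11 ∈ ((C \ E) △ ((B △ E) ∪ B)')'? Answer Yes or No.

No

11 ∉ C and 11 ∉ E, so 11 ∉ C \ E
11 ∉ B and 11 ∉ E, so 11 ∉ B △ E
11 ∉ (B △ E) and 11 ∉ B, so 11 ∉ (B △ E) ∪ B
11 ∈ ((B △ E) ∪ B)' since 11 ∉ ((B △ E) ∪ B)
11 ∉ (C \ E) and 11 ∈ ((B △ E) ∪ B)', so 11 ∈ (C \ E) △ ((B △ E) ∪ B)'
11 ∉ ((C \ E) △ ((B △ E) ∪ B)')' since 11 ∈ ((C \ E) △ ((B △ E) ∪ B)')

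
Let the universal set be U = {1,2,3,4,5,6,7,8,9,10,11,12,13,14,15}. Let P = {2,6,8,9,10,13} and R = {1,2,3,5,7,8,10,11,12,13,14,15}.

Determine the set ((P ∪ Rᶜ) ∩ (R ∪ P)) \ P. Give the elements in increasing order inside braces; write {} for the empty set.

{}

Rᶜ = {4,6,9}
P ∪ Rᶜ = {2,4,6,8,9,10,13}
R ∪ P = {1,2,3,5,6,7,8,9,10,11,12,13,14,15}
(P ∪ Rᶜ) ∩ (R ∪ P) = {2,6,8,9,10,13}
((P ∪ Rᶜ) ∩ (R ∪ P)) \ P = {}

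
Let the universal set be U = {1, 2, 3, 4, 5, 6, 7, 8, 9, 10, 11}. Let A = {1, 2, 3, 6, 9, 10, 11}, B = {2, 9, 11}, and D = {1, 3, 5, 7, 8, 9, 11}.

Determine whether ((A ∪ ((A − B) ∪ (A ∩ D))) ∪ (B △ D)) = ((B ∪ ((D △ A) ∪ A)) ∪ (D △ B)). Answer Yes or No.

Yes

A − B = {1, 3, 6, 10}
A ∩ D = {1, 3, 9, 11}
(A − B) ∪ (A ∩ D) = {1, 3, 6, 9, 10, 11}
A ∪ ((A − B) ∪ (A ∩ D)) = {1, 2, 3, 6, 9, 10, 11}
B △ D = {1, 2, 3, 5, 7, 8}
(A ∪ ((A − B) ∪ (A ∩ D))) ∪ (B △ D) = {1, 2, 3, 5, 6, 7, 8, 9, 10, 11}
D △ A = {2, 5, 6, 7, 8, 10}
(D △ A) ∪ A = {1, 2, 3, 5, 6, 7, 8, 9, 10, 11}
B ∪ ((D △ A) ∪ A) = {1, 2, 3, 5, 6, 7, 8, 9, 10, 11}
D △ B = {1, 2, 3, 5, 7, 8}
(B ∪ ((D △ A) ∪ A)) ∪ (D △ B) = {1, 2, 3, 5, 6, 7, 8, 9, 10, 11}
Both equal {1, 2, 3, 5, 6, 7, 8, 9, 10, 11}, so (A ∪ ((A − B) ∪ (A ∩ D))) ∪ (B △ D) = (B ∪ ((D △ A) ∪ A)) ∪ (D △ B).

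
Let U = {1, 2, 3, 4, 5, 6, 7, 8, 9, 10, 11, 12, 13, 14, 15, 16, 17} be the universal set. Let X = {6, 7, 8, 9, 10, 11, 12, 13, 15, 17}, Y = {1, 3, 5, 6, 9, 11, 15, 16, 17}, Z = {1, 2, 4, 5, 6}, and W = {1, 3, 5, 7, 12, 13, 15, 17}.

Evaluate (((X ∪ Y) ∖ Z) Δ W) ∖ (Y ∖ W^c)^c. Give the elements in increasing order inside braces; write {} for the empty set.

{1, 5}

X ∪ Y = {1, 3, 5, 6, 7, 8, 9, 10, 11, 12, 13, 15, 16, 17}
(X ∪ Y) ∖ Z = {3, 7, 8, 9, 10, 11, 12, 13, 15, 16, 17}
((X ∪ Y) ∖ Z) Δ W = {1, 5, 8, 9, 10, 11, 16}
W^c = {2, 4, 6, 8, 9, 10, 11, 14, 16}
Y ∖ W^c = {1, 3, 5, 15, 17}
(Y ∖ W^c)^c = {2, 4, 6, 7, 8, 9, 10, 11, 12, 13, 14, 16}
(((X ∪ Y) ∖ Z) Δ W) ∖ (Y ∖ W^c)^c = {1, 5}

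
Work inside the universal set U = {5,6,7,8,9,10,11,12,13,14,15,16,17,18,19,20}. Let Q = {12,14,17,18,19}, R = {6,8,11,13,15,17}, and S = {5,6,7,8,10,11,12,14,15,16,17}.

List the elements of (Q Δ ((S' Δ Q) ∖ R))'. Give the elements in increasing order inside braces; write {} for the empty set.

{5,6,7,8,10,11,12,13,14,15,16}

S' = {9,13,18,19,20}
S' Δ Q = {9,12,13,14,17,20}
(S' Δ Q) ∖ R = {9,12,14,20}
Q Δ ((S' Δ Q) ∖ R) = {9,17,18,19,20}
(Q Δ ((S' Δ Q) ∖ R))' = {5,6,7,8,10,11,12,13,14,15,16}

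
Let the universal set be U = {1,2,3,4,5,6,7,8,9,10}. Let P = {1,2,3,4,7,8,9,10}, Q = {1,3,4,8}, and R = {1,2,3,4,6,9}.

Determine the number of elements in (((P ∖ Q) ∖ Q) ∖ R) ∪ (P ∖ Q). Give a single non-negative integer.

4

P ∖ Q = {2,7,9,10}
(P ∖ Q) ∖ Q = {2,7,9,10}
((P ∖ Q) ∖ Q) ∖ R = {7,10}
(((P ∖ Q) ∖ Q) ∖ R) ∪ (P ∖ Q) = {2,7,9,10}
|(((P ∖ Q) ∖ Q) ∖ R) ∪ (P ∖ Q)| = 4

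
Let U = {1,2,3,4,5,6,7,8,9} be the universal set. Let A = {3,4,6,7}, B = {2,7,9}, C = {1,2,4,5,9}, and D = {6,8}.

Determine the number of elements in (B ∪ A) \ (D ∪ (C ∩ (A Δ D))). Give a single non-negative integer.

4

B ∪ A = {2,3,4,6,7,9}
A Δ D = {3,4,7,8}
C ∩ (A Δ D) = {4}
D ∪ (C ∩ (A Δ D)) = {4,6,8}
(B ∪ A) \ (D ∪ (C ∩ (A Δ D))) = {2,3,7,9}
|(B ∪ A) \ (D ∪ (C ∩ (A Δ D)))| = 4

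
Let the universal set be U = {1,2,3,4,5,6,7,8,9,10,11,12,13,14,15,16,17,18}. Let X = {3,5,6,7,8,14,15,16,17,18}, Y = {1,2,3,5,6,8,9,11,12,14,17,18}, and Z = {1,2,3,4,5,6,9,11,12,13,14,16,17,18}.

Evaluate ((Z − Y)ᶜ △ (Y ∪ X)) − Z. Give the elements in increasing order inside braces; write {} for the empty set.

{10}

Z − Y = {4,13,16}
(Z − Y)ᶜ = {1,2,3,5,6,7,8,9,10,11,12,14,15,17,18}
Y ∪ X = {1,2,3,5,6,7,8,9,11,12,14,15,16,17,18}
(Z − Y)ᶜ △ (Y ∪ X) = {10,16}
((Z − Y)ᶜ △ (Y ∪ X)) − Z = {10}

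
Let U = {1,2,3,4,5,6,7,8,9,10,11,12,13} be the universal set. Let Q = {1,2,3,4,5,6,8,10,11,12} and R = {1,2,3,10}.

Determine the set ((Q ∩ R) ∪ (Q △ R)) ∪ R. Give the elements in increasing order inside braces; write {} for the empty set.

{1,2,3,4,5,6,8,10,11,12}

Q ∩ R = {1,2,3,10}
Q △ R = {4,5,6,8,11,12}
(Q ∩ R) ∪ (Q △ R) = {1,2,3,4,5,6,8,10,11,12}
((Q ∩ R) ∪ (Q △ R)) ∪ R = {1,2,3,4,5,6,8,10,11,12}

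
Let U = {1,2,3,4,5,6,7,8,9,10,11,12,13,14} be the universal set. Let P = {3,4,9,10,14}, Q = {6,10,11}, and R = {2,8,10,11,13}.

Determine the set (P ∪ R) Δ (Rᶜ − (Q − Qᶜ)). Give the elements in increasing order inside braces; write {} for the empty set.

{1,2,5,7,8,10,11,12,13}

P ∪ R = {2,3,4,8,9,10,11,13,14}
Rᶜ = {1,3,4,5,6,7,9,12,14}
Qᶜ = {1,2,3,4,5,7,8,9,12,13,14}
Q − Qᶜ = {6,10,11}
Rᶜ − (Q − Qᶜ) = {1,3,4,5,7,9,12,14}
(P ∪ R) Δ (Rᶜ − (Q − Qᶜ)) = {1,2,5,7,8,10,11,12,13}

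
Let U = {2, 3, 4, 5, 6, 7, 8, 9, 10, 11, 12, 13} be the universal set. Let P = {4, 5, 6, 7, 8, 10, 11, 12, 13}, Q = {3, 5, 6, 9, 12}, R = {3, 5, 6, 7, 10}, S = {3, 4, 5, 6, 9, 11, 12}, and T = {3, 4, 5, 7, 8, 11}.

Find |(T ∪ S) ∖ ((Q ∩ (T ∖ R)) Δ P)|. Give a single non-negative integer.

2

T ∪ S = {3, 4, 5, 6, 7, 8, 9, 11, 12}
T ∖ R = {4, 8, 11}
Q ∩ (T ∖ R) = {}
(Q ∩ (T ∖ R)) Δ P = {4, 5, 6, 7, 8, 10, 11, 12, 13}
(T ∪ S) ∖ ((Q ∩ (T ∖ R)) Δ P) = {3, 9}
|(T ∪ S) ∖ ((Q ∩ (T ∖ R)) Δ P)| = 2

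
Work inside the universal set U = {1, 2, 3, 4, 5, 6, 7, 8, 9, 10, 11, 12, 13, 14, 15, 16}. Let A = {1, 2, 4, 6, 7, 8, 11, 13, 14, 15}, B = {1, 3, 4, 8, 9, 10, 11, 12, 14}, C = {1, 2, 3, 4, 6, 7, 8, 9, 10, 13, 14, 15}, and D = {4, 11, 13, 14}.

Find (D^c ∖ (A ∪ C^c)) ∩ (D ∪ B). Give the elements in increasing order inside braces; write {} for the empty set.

{3, 9, 10}

D^c = {1, 2, 3, 5, 6, 7, 8, 9, 10, 12, 15, 16}
C^c = {5, 11, 12, 16}
A ∪ C^c = {1, 2, 4, 5, 6, 7, 8, 11, 12, 13, 14, 15, 16}
D^c ∖ (A ∪ C^c) = {3, 9, 10}
D ∪ B = {1, 3, 4, 8, 9, 10, 11, 12, 13, 14}
(D^c ∖ (A ∪ C^c)) ∩ (D ∪ B) = {3, 9, 10}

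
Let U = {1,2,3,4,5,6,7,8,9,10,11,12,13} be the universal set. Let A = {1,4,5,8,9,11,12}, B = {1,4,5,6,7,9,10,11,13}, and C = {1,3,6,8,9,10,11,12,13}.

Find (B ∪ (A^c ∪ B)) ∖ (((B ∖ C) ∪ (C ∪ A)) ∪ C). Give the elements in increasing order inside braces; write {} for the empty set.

A^c = {2,3,6,7,10,13}
A^c ∪ B = {1,2,3,4,5,6,7,9,10,11,13}
B ∪ (A^c ∪ B) = {1,2,3,4,5,6,7,9,10,11,13}
B ∖ C = {4,5,7}
C ∪ A = {1,3,4,5,6,8,9,10,11,12,13}
(B ∖ C) ∪ (C ∪ A) = {1,3,4,5,6,7,8,9,10,11,12,13}
((B ∖ C) ∪ (C ∪ A)) ∪ C = {1,3,4,5,6,7,8,9,10,11,12,13}
(B ∪ (A^c ∪ B)) ∖ (((B ∖ C) ∪ (C ∪ A)) ∪ C) = {2}

{2}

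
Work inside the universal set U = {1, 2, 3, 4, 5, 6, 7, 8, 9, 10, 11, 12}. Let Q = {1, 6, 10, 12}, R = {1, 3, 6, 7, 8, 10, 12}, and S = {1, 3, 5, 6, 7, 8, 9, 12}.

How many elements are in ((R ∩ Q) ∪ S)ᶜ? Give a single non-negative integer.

R ∩ Q = {1, 6, 10, 12}
(R ∩ Q) ∪ S = {1, 3, 5, 6, 7, 8, 9, 10, 12}
((R ∩ Q) ∪ S)ᶜ = {2, 4, 11}
|((R ∩ Q) ∪ S)ᶜ| = 3

3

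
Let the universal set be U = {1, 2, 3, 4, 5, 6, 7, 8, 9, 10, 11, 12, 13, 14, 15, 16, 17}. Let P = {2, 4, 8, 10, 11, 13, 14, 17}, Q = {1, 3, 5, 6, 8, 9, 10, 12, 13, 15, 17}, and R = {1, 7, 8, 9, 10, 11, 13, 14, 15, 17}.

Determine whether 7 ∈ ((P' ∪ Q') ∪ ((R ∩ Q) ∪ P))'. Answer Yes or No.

7 ∉ P, so 7 ∈ P'
7 ∉ Q, so 7 ∈ Q'
7 ∈ P' and 7 ∈ Q', so 7 ∈ P' ∪ Q'
7 ∈ R and 7 ∉ Q, so 7 ∉ R ∩ Q
7 ∉ (R ∩ Q) and 7 ∉ P, so 7 ∉ (R ∩ Q) ∪ P
7 ∈ (P' ∪ Q') and 7 ∉ ((R ∩ Q) ∪ P), so 7 ∈ (P' ∪ Q') ∪ ((R ∩ Q) ∪ P)
7 ∉ ((P' ∪ Q') ∪ ((R ∩ Q) ∪ P))' since 7 ∈ ((P' ∪ Q') ∪ ((R ∩ Q) ∪ P))

No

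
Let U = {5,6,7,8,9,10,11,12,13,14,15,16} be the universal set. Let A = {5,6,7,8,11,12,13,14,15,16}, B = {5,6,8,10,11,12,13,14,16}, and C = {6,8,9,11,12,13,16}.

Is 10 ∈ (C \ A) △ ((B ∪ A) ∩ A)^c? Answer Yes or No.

Yes

10 ∉ C and 10 ∉ A, so 10 ∉ C \ A
10 ∈ B and 10 ∉ A, so 10 ∈ B ∪ A
10 ∈ (B ∪ A) and 10 ∉ A, so 10 ∉ (B ∪ A) ∩ A
10 ∈ ((B ∪ A) ∩ A)^c since 10 ∉ ((B ∪ A) ∩ A)
10 ∉ (C \ A) and 10 ∈ ((B ∪ A) ∩ A)^c, so 10 ∈ (C \ A) △ ((B ∪ A) ∩ A)^c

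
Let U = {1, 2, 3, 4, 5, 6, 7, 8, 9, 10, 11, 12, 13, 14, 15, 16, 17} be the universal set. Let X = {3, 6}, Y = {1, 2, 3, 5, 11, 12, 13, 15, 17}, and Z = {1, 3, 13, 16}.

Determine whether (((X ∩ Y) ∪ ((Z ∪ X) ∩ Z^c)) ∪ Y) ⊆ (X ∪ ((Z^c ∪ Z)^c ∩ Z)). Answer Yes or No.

No

X ∩ Y = {3}
Z ∪ X = {1, 3, 6, 13, 16}
Z^c = {2, 4, 5, 6, 7, 8, 9, 10, 11, 12, 14, 15, 17}
(Z ∪ X) ∩ Z^c = {6}
(X ∩ Y) ∪ ((Z ∪ X) ∩ Z^c) = {3, 6}
((X ∩ Y) ∪ ((Z ∪ X) ∩ Z^c)) ∪ Y = {1, 2, 3, 5, 6, 11, 12, 13, 15, 17}
Z^c ∪ Z = {1, 2, 3, 4, 5, 6, 7, 8, 9, 10, 11, 12, 13, 14, 15, 16, 17}
(Z^c ∪ Z)^c = {}
(Z^c ∪ Z)^c ∩ Z = {}
X ∪ ((Z^c ∪ Z)^c ∩ Z) = {3, 6}
1 ∈ ((X ∩ Y) ∪ ((Z ∪ X) ∩ Z^c)) ∪ Y but 1 ∉ X ∪ ((Z^c ∪ Z)^c ∩ Z), so the inclusion fails.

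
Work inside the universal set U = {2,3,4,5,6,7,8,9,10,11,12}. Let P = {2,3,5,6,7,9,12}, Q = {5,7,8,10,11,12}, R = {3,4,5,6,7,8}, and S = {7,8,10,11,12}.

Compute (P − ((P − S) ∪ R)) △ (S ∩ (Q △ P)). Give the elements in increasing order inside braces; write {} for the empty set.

P − S = {2,3,5,6,9}
(P − S) ∪ R = {2,3,4,5,6,7,8,9}
P − ((P − S) ∪ R) = {12}
Q △ P = {2,3,6,8,9,10,11}
S ∩ (Q △ P) = {8,10,11}
(P − ((P − S) ∪ R)) △ (S ∩ (Q △ P)) = {8,10,11,12}

{8,10,11,12}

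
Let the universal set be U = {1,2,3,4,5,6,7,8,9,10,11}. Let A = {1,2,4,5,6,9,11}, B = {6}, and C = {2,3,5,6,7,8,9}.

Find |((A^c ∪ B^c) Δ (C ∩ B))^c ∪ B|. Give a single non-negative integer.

1

A^c = {3,7,8,10}
B^c = {1,2,3,4,5,7,8,9,10,11}
A^c ∪ B^c = {1,2,3,4,5,7,8,9,10,11}
C ∩ B = {6}
(A^c ∪ B^c) Δ (C ∩ B) = {1,2,3,4,5,6,7,8,9,10,11}
((A^c ∪ B^c) Δ (C ∩ B))^c = {}
((A^c ∪ B^c) Δ (C ∩ B))^c ∪ B = {6}
|((A^c ∪ B^c) Δ (C ∩ B))^c ∪ B| = 1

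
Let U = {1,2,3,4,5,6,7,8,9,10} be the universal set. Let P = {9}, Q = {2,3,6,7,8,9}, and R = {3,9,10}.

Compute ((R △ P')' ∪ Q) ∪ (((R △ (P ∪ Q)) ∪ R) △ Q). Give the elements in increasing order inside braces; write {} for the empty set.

{2,3,6,7,8,9,10}

P' = {1,2,3,4,5,6,7,8,10}
R △ P' = {1,2,4,5,6,7,8,9}
(R △ P')' = {3,10}
(R △ P')' ∪ Q = {2,3,6,7,8,9,10}
P ∪ Q = {2,3,6,7,8,9}
R △ (P ∪ Q) = {2,6,7,8,10}
(R △ (P ∪ Q)) ∪ R = {2,3,6,7,8,9,10}
((R △ (P ∪ Q)) ∪ R) △ Q = {10}
((R △ P')' ∪ Q) ∪ (((R △ (P ∪ Q)) ∪ R) △ Q) = {2,3,6,7,8,9,10}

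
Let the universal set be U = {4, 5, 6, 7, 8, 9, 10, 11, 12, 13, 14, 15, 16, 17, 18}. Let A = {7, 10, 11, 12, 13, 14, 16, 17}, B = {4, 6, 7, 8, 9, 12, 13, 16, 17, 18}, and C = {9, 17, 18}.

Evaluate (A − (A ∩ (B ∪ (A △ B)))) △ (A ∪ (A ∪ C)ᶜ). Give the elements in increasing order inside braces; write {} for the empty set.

A △ B = {4, 6, 8, 9, 10, 11, 14, 18}
B ∪ (A △ B) = {4, 6, 7, 8, 9, 10, 11, 12, 13, 14, 16, 17, 18}
A ∩ (B ∪ (A △ B)) = {7, 10, 11, 12, 13, 14, 16, 17}
A − (A ∩ (B ∪ (A △ B))) = {}
A ∪ C = {7, 9, 10, 11, 12, 13, 14, 16, 17, 18}
(A ∪ C)ᶜ = {4, 5, 6, 8, 15}
A ∪ (A ∪ C)ᶜ = {4, 5, 6, 7, 8, 10, 11, 12, 13, 14, 15, 16, 17}
(A − (A ∩ (B ∪ (A △ B)))) △ (A ∪ (A ∪ C)ᶜ) = {4, 5, 6, 7, 8, 10, 11, 12, 13, 14, 15, 16, 17}

{4, 5, 6, 7, 8, 10, 11, 12, 13, 14, 15, 16, 17}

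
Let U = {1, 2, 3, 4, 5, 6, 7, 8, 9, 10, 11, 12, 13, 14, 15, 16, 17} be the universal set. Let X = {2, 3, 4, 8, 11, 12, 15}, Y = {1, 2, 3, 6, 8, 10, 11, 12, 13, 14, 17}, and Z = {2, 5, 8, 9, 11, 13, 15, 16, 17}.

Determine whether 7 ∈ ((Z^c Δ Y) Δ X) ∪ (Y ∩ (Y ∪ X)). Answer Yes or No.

7 ∉ Z, so 7 ∈ Z^c
7 ∈ Z^c and 7 ∉ Y, so 7 ∈ Z^c Δ Y
7 ∈ (Z^c Δ Y) and 7 ∉ X, so 7 ∈ (Z^c Δ Y) Δ X
7 ∉ Y and 7 ∉ X, so 7 ∉ Y ∪ X
7 ∉ Y and 7 ∉ (Y ∪ X), so 7 ∉ Y ∩ (Y ∪ X)
7 ∈ ((Z^c Δ Y) Δ X) and 7 ∉ (Y ∩ (Y ∪ X)), so 7 ∈ ((Z^c Δ Y) Δ X) ∪ (Y ∩ (Y ∪ X))

Yes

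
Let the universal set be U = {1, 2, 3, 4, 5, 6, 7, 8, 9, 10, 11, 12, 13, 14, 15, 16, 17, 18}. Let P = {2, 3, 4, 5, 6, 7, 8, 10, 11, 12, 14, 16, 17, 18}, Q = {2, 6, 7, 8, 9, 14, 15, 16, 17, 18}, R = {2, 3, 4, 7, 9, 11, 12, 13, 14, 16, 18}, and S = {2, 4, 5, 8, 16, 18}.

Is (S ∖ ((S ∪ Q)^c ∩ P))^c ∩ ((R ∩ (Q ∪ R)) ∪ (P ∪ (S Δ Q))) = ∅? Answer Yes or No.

No

S ∪ Q = {2, 4, 5, 6, 7, 8, 9, 14, 15, 16, 17, 18}
(S ∪ Q)^c = {1, 3, 10, 11, 12, 13}
(S ∪ Q)^c ∩ P = {3, 10, 11, 12}
S ∖ ((S ∪ Q)^c ∩ P) = {2, 4, 5, 8, 16, 18}
(S ∖ ((S ∪ Q)^c ∩ P))^c = {1, 3, 6, 7, 9, 10, 11, 12, 13, 14, 15, 17}
Q ∪ R = {2, 3, 4, 6, 7, 8, 9, 11, 12, 13, 14, 15, 16, 17, 18}
R ∩ (Q ∪ R) = {2, 3, 4, 7, 9, 11, 12, 13, 14, 16, 18}
S Δ Q = {4, 5, 6, 7, 9, 14, 15, 17}
P ∪ (S Δ Q) = {2, 3, 4, 5, 6, 7, 8, 9, 10, 11, 12, 14, 15, 16, 17, 18}
(R ∩ (Q ∪ R)) ∪ (P ∪ (S Δ Q)) = {2, 3, 4, 5, 6, 7, 8, 9, 10, 11, 12, 13, 14, 15, 16, 17, 18}
3 lies in both, so they are not disjoint.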